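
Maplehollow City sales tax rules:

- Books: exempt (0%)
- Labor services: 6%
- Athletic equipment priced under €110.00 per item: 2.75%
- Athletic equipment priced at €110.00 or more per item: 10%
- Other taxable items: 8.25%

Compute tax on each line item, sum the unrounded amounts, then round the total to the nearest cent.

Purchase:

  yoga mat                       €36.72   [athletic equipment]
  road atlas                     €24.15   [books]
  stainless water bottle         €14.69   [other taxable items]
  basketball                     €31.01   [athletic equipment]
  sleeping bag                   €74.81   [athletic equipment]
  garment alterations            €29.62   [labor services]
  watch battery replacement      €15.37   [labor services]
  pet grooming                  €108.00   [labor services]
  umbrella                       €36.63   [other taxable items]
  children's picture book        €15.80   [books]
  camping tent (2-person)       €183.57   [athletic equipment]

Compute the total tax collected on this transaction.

€35.69

Yoga mat €36.72: athletic equipment, under €110.00 → 2.75% → €1.0098
Road atlas €24.15: books → 0% → €0.00
Stainless water bottle €14.69: other taxable items → 8.25% → €1.211925
Basketball €31.01: athletic equipment, under €110.00 → 2.75% → €0.852775
Sleeping bag €74.81: athletic equipment, under €110.00 → 2.75% → €2.057275
Garment alterations €29.62: labor services → 6% → €1.7772
Watch battery replacement €15.37: labor services → 6% → €0.9222
Pet grooming €108.00: labor services → 6% → €6.48
Umbrella €36.63: other taxable items → 8.25% → €3.021975
Children's picture book €15.80: books → 0% → €0.00
Camping tent (2-person) €183.57: athletic equipment, €110.00 or more → 10% → €18.357
Unrounded tax sum = €35.69015 → €35.69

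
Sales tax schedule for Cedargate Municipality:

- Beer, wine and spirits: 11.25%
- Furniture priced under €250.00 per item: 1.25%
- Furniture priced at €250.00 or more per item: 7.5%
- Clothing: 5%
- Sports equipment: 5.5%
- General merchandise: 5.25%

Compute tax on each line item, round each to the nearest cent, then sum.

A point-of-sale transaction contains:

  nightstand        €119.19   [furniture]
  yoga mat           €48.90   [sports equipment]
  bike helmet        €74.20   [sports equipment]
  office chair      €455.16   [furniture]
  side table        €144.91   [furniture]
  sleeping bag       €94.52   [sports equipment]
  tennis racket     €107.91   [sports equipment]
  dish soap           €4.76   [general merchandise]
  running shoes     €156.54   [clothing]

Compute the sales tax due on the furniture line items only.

€37.44

Nightstand €119.19: furniture, under €250.00 → 1.25% → €1.49
Office chair €455.16: furniture, €250.00 or more → 7.5% → €34.14
Side table €144.91: furniture, under €250.00 → 1.25% → €1.81
Tax on furniture = €1.49 + €34.14 + €1.81 = €37.44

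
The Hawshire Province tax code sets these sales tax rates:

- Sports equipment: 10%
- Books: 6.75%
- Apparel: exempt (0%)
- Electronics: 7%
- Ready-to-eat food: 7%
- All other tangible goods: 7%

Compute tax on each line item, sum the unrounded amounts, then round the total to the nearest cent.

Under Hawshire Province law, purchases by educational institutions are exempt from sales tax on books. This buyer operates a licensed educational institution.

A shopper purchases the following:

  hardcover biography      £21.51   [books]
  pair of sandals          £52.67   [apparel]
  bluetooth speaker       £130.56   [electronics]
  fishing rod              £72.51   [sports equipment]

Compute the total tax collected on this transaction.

£16.39

Hardcover biography £21.51: books, buyer-exempt → 0% → £0.00
Pair of sandals £52.67: apparel → 0% → £0.00
Bluetooth speaker £130.56: electronics → 7% → £9.1392
Fishing rod £72.51: sports equipment → 10% → £7.251
Unrounded tax sum = £16.3902 → £16.39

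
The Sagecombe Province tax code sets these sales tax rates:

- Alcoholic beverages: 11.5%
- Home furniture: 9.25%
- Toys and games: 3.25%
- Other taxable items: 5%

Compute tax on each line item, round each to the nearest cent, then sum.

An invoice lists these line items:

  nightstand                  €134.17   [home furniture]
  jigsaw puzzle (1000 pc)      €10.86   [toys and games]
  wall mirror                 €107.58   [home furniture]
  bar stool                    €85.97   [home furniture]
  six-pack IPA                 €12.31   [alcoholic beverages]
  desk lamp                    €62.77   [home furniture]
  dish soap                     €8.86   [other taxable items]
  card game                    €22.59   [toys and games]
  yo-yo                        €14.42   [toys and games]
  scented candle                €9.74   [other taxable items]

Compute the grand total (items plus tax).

€509.29

Nightstand €134.17: home furniture → 9.25% → €12.41
Jigsaw puzzle (1000 pc) €10.86: toys and games → 3.25% → €0.35
Wall mirror €107.58: home furniture → 9.25% → €9.95
Bar stool €85.97: home furniture → 9.25% → €7.95
Six-pack IPA €12.31: alcoholic beverages → 11.5% → €1.42
Desk lamp €62.77: home furniture → 9.25% → €5.81
Dish soap €8.86: other taxable items → 5% → €0.44
Card game €22.59: toys and games → 3.25% → €0.73
Yo-yo €14.42: toys and games → 3.25% → €0.47
Scented candle €9.74: other taxable items → 5% → €0.49
Subtotal = €469.27; tax = €40.02; total due = €509.29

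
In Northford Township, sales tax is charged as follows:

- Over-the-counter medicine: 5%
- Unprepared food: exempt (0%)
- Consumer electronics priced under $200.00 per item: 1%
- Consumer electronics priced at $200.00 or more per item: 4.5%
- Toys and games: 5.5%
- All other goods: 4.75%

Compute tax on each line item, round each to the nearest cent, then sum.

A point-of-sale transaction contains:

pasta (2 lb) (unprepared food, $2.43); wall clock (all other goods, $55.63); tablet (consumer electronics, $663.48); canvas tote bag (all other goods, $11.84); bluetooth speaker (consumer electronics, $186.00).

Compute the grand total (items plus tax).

$954.30

Pasta (2 lb) $2.43: unprepared food → 0% → $0.00
Wall clock $55.63: all other goods → 4.75% → $2.64
Tablet $663.48: consumer electronics, $200.00 or more → 4.5% → $29.86
Canvas tote bag $11.84: all other goods → 4.75% → $0.56
Bluetooth speaker $186.00: consumer electronics, under $200.00 → 1% → $1.86
Subtotal = $919.38; tax = $34.92; total due = $954.30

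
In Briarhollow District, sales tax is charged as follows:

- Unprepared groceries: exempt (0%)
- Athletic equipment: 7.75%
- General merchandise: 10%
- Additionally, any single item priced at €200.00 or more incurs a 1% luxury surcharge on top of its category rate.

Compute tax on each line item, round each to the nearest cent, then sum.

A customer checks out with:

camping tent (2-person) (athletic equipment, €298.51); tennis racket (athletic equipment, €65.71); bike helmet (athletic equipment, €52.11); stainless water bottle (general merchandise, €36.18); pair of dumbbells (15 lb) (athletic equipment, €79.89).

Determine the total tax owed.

Camping tent (2-person) €298.51: athletic equipment → 7.75% + 1% surcharge = 8.75% → €26.12
Tennis racket €65.71: athletic equipment → 7.75% → €5.09
Bike helmet €52.11: athletic equipment → 7.75% → €4.04
Stainless water bottle €36.18: general merchandise → 10% → €3.62
Pair of dumbbells (15 lb) €79.89: athletic equipment → 7.75% → €6.19
Total tax = €26.12 + €5.09 + €4.04 + €3.62 + €6.19 = €45.06

€45.06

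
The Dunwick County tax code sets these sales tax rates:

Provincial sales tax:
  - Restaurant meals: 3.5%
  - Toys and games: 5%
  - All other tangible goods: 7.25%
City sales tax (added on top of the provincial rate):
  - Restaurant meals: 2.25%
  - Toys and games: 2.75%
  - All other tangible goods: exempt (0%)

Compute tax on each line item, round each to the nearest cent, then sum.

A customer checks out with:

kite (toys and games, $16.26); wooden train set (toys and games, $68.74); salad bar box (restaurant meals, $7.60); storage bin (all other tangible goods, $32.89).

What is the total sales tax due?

$9.41

Kite $16.26: toys and games → 5% + 2.75% city = 7.75% → $1.26
Wooden train set $68.74: toys and games → 5% + 2.75% city = 7.75% → $5.33
Salad bar box $7.60: restaurant meals → 3.5% + 2.25% city = 5.75% → $0.44
Storage bin $32.89: all other tangible goods → 7.25% + 0% city = 7.25% → $2.38
Total tax = $1.26 + $5.33 + $0.44 + $2.38 = $9.41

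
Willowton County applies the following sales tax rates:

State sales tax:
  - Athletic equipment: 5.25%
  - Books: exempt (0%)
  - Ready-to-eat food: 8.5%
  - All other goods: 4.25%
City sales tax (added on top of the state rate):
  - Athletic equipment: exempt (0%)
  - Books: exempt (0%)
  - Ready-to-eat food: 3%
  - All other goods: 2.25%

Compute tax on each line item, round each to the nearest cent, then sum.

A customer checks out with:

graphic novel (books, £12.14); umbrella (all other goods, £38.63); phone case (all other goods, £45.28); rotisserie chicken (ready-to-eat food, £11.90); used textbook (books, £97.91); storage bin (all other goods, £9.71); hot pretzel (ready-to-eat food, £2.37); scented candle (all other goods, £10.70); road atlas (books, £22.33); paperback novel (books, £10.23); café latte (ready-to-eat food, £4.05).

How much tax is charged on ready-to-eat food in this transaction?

£2.11

Rotisserie chicken £11.90: ready-to-eat food → 8.5% + 3% city = 11.5% → £1.37
Hot pretzel £2.37: ready-to-eat food → 8.5% + 3% city = 11.5% → £0.27
Café latte £4.05: ready-to-eat food → 8.5% + 3% city = 11.5% → £0.47
Tax on ready-to-eat food = £1.37 + £0.27 + £0.47 = £2.11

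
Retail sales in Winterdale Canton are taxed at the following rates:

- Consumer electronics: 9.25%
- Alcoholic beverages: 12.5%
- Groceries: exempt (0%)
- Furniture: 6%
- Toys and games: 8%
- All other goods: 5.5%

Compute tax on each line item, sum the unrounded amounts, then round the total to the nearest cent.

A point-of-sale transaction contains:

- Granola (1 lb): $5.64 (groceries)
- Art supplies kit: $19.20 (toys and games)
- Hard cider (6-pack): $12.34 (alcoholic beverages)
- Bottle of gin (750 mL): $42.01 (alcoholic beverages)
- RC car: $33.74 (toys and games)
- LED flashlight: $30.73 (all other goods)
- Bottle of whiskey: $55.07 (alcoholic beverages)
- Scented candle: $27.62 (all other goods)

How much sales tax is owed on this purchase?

$21.12

Granola (1 lb) $5.64: groceries → 0% → $0.00
Art supplies kit $19.20: toys and games → 8% → $1.536
Hard cider (6-pack) $12.34: alcoholic beverages → 12.5% → $1.5425
Bottle of gin (750 mL) $42.01: alcoholic beverages → 12.5% → $5.25125
RC car $33.74: toys and games → 8% → $2.6992
LED flashlight $30.73: all other goods → 5.5% → $1.69015
Bottle of whiskey $55.07: alcoholic beverages → 12.5% → $6.88375
Scented candle $27.62: all other goods → 5.5% → $1.5191
Unrounded tax sum = $21.12195 → $21.12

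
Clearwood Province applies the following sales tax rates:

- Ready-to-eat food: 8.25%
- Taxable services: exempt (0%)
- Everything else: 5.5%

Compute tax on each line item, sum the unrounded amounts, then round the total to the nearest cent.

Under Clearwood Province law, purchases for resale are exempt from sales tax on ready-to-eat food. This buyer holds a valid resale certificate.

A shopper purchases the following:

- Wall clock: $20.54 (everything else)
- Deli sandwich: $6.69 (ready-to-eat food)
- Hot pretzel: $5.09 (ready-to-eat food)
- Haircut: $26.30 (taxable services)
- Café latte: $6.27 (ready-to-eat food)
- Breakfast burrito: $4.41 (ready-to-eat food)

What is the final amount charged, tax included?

Wall clock $20.54: everything else → 5.5% → $1.1297
Deli sandwich $6.69: ready-to-eat food, buyer-exempt → 0% → $0.00
Hot pretzel $5.09: ready-to-eat food, buyer-exempt → 0% → $0.00
Haircut $26.30: taxable services → 0% → $0.00
Café latte $6.27: ready-to-eat food, buyer-exempt → 0% → $0.00
Breakfast burrito $4.41: ready-to-eat food, buyer-exempt → 0% → $0.00
Subtotal = $69.30; unrounded tax = $1.1297 → $1.13; total due = $70.43

$70.43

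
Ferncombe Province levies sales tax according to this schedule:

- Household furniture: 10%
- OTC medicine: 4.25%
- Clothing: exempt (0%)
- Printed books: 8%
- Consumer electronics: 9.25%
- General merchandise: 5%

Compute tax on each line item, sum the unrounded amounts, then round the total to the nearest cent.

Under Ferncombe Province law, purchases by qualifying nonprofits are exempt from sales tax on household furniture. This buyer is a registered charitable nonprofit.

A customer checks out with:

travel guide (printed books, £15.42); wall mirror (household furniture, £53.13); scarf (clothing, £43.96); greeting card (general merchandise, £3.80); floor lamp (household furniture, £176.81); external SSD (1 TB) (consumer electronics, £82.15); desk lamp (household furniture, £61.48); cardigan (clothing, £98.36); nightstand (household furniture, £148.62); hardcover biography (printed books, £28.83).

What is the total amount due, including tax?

£723.89

Travel guide £15.42: printed books → 8% → £1.2336
Wall mirror £53.13: household furniture, buyer-exempt → 0% → £0.00
Scarf £43.96: clothing → 0% → £0.00
Greeting card £3.80: general merchandise → 5% → £0.19
Floor lamp £176.81: household furniture, buyer-exempt → 0% → £0.00
External SSD (1 TB) £82.15: consumer electronics → 9.25% → £7.598875
Desk lamp £61.48: household furniture, buyer-exempt → 0% → £0.00
Cardigan £98.36: clothing → 0% → £0.00
Nightstand £148.62: household furniture, buyer-exempt → 0% → £0.00
Hardcover biography £28.83: printed books → 8% → £2.3064
Subtotal = £712.56; unrounded tax = £11.328875 → £11.33; total due = £723.89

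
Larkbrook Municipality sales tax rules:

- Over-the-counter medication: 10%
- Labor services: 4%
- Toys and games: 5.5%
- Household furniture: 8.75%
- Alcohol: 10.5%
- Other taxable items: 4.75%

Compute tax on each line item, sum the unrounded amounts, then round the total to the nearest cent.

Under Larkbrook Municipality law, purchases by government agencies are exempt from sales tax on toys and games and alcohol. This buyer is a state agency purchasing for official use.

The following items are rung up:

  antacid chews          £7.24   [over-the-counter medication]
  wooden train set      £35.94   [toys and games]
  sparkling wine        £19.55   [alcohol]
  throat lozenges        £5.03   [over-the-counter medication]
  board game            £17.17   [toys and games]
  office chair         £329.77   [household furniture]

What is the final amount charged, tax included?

Antacid chews £7.24: over-the-counter medication → 10% → £0.724
Wooden train set £35.94: toys and games, buyer-exempt → 0% → £0.00
Sparkling wine £19.55: alcohol, buyer-exempt → 0% → £0.00
Throat lozenges £5.03: over-the-counter medication → 10% → £0.503
Board game £17.17: toys and games, buyer-exempt → 0% → £0.00
Office chair £329.77: household furniture → 8.75% → £28.854875
Subtotal = £414.70; unrounded tax = £30.081875 → £30.08; total due = £444.78

£444.78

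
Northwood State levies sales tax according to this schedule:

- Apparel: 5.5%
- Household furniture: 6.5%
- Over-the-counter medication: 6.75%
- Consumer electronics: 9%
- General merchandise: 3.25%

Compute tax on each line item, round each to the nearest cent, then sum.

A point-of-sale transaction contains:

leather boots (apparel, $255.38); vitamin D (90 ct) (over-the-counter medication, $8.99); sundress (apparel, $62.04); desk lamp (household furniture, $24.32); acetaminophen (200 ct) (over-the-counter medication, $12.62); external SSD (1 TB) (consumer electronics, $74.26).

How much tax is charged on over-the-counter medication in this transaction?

$1.46

Vitamin D (90 ct) $8.99: over-the-counter medication → 6.75% → $0.61
Acetaminophen (200 ct) $12.62: over-the-counter medication → 6.75% → $0.85
Tax on over-the-counter medication = $0.61 + $0.85 = $1.46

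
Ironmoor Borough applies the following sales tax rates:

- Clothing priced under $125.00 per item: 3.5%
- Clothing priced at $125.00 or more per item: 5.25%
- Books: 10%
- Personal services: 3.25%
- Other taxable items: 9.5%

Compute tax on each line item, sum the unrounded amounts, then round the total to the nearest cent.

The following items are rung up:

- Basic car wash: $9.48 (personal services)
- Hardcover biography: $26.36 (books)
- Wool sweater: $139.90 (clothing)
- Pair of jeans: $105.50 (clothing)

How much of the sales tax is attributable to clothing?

Wool sweater $139.90: clothing, $125.00 or more → 5.25% → $7.34475
Pair of jeans $105.50: clothing, under $125.00 → 3.5% → $3.6925
Tax on clothing: unrounded sum = $11.03725 → $11.04

$11.04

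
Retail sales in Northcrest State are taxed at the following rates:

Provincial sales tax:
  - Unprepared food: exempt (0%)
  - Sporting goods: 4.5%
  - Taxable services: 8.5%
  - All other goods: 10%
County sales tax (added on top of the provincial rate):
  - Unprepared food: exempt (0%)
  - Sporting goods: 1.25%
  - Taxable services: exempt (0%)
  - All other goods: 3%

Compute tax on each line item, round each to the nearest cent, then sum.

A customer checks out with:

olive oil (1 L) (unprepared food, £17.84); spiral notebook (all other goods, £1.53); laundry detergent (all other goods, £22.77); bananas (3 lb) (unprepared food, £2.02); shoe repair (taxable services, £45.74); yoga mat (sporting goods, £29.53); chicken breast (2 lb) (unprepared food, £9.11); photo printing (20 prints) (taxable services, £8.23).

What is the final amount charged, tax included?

£146.22

Olive oil (1 L) £17.84: unprepared food → 0% + 0% county = 0% → £0.00
Spiral notebook £1.53: all other goods → 10% + 3% county = 13% → £0.20
Laundry detergent £22.77: all other goods → 10% + 3% county = 13% → £2.96
Bananas (3 lb) £2.02: unprepared food → 0% + 0% county = 0% → £0.00
Shoe repair £45.74: taxable services → 8.5% + 0% county = 8.5% → £3.89
Yoga mat £29.53: sporting goods → 4.5% + 1.25% county = 5.75% → £1.70
Chicken breast (2 lb) £9.11: unprepared food → 0% + 0% county = 0% → £0.00
Photo printing (20 prints) £8.23: taxable services → 8.5% + 0% county = 8.5% → £0.70
Subtotal = £136.77; tax = £9.45; total due = £146.22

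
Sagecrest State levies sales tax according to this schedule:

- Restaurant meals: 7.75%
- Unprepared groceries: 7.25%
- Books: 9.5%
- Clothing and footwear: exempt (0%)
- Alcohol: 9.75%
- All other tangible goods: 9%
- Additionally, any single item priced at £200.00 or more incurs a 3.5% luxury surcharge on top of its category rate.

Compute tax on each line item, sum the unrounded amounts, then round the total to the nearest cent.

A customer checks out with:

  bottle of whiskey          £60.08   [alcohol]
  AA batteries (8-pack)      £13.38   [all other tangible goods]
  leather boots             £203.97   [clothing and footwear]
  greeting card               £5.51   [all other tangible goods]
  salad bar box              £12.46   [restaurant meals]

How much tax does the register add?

£15.66

Bottle of whiskey £60.08: alcohol → 9.75% → £5.8578
AA batteries (8-pack) £13.38: all other tangible goods → 9% → £1.2042
Leather boots £203.97: clothing and footwear → 0% + 3.5% surcharge = 3.5% → £7.13895
Greeting card £5.51: all other tangible goods → 9% → £0.4959
Salad bar box £12.46: restaurant meals → 7.75% → £0.96565
Unrounded tax sum = £15.6625 → £15.66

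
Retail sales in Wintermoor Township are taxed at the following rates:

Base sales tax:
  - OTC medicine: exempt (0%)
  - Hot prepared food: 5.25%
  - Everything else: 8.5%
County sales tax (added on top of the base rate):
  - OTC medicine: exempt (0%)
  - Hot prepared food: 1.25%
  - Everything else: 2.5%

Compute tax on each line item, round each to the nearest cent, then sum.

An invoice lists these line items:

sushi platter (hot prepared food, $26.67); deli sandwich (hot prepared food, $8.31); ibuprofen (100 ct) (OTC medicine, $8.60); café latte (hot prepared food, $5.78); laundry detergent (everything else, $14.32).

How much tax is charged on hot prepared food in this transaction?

Sushi platter $26.67: hot prepared food → 5.25% + 1.25% county = 6.5% → $1.73
Deli sandwich $8.31: hot prepared food → 5.25% + 1.25% county = 6.5% → $0.54
Café latte $5.78: hot prepared food → 5.25% + 1.25% county = 6.5% → $0.38
Tax on hot prepared food = $1.73 + $0.54 + $0.38 = $2.65

$2.65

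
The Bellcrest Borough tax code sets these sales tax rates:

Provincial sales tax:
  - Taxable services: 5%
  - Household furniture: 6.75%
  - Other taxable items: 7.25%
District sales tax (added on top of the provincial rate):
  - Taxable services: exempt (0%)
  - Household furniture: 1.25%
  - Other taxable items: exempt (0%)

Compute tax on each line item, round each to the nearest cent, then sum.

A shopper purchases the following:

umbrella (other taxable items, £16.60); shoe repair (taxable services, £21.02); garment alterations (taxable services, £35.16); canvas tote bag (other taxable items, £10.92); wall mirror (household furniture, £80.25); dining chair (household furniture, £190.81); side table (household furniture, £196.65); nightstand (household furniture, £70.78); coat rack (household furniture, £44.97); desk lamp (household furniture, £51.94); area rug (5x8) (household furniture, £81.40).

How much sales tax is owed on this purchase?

£62.14

Umbrella £16.60: other taxable items → 7.25% + 0% district = 7.25% → £1.20
Shoe repair £21.02: taxable services → 5% + 0% district = 5% → £1.05
Garment alterations £35.16: taxable services → 5% + 0% district = 5% → £1.76
Canvas tote bag £10.92: other taxable items → 7.25% + 0% district = 7.25% → £0.79
Wall mirror £80.25: household furniture → 6.75% + 1.25% district = 8% → £6.42
Dining chair £190.81: household furniture → 6.75% + 1.25% district = 8% → £15.26
Side table £196.65: household furniture → 6.75% + 1.25% district = 8% → £15.73
Nightstand £70.78: household furniture → 6.75% + 1.25% district = 8% → £5.66
Coat rack £44.97: household furniture → 6.75% + 1.25% district = 8% → £3.60
Desk lamp £51.94: household furniture → 6.75% + 1.25% district = 8% → £4.16
Area rug (5x8) £81.40: household furniture → 6.75% + 1.25% district = 8% → £6.51
Total tax = £1.20 + £1.05 + £1.76 + £0.79 + £6.42 + £15.26 + £15.73 + £5.66 + £3.60 + £4.16 + £6.51 = £62.14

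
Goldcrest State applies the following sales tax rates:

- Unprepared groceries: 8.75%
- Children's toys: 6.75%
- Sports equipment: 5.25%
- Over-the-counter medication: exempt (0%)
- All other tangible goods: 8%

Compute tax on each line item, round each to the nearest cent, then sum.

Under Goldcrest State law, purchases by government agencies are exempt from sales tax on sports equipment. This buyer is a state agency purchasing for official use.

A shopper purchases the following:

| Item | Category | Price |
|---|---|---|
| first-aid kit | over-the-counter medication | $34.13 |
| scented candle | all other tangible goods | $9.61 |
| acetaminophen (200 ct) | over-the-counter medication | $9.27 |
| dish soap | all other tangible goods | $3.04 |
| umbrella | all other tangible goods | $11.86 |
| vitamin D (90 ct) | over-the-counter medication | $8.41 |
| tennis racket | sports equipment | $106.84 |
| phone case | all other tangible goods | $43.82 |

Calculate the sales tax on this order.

First-aid kit $34.13: over-the-counter medication → 0% → $0.00
Scented candle $9.61: all other tangible goods → 8% → $0.77
Acetaminophen (200 ct) $9.27: over-the-counter medication → 0% → $0.00
Dish soap $3.04: all other tangible goods → 8% → $0.24
Umbrella $11.86: all other tangible goods → 8% → $0.95
Vitamin D (90 ct) $8.41: over-the-counter medication → 0% → $0.00
Tennis racket $106.84: sports equipment, buyer-exempt → 0% → $0.00
Phone case $43.82: all other tangible goods → 8% → $3.51
Total tax = $0.77 + $0.24 + $0.95 + $3.51 = $5.47

$5.47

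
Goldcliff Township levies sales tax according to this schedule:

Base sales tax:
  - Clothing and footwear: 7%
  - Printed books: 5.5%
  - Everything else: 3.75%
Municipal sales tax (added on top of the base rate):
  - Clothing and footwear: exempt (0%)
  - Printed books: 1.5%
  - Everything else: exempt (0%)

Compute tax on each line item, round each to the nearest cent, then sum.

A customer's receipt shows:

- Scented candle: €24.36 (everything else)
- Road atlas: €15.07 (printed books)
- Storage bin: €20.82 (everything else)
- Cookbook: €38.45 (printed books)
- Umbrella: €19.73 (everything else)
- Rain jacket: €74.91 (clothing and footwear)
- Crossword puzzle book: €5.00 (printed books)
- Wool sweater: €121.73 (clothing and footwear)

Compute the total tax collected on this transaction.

Scented candle €24.36: everything else → 3.75% + 0% municipal = 3.75% → €0.91
Road atlas €15.07: printed books → 5.5% + 1.5% municipal = 7% → €1.05
Storage bin €20.82: everything else → 3.75% + 0% municipal = 3.75% → €0.78
Cookbook €38.45: printed books → 5.5% + 1.5% municipal = 7% → €2.69
Umbrella €19.73: everything else → 3.75% + 0% municipal = 3.75% → €0.74
Rain jacket €74.91: clothing and footwear → 7% + 0% municipal = 7% → €5.24
Crossword puzzle book €5.00: printed books → 5.5% + 1.5% municipal = 7% → €0.35
Wool sweater €121.73: clothing and footwear → 7% + 0% municipal = 7% → €8.52
Total tax = €0.91 + €1.05 + €0.78 + €2.69 + €0.74 + €5.24 + €0.35 + €8.52 = €20.28

€20.28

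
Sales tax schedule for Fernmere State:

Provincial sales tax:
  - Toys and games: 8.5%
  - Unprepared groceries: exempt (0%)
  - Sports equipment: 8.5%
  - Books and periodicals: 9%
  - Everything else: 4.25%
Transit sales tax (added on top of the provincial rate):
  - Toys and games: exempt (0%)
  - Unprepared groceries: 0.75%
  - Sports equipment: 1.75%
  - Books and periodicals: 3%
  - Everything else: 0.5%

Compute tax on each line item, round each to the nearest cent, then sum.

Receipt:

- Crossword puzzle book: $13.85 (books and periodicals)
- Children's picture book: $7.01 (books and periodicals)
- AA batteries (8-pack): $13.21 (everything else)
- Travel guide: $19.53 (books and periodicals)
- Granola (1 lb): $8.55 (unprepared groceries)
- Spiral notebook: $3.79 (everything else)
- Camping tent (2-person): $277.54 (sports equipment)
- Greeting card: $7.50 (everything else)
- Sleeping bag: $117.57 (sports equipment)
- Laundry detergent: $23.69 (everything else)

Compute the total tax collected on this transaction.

$47.70

Crossword puzzle book $13.85: books and periodicals → 9% + 3% transit = 12% → $1.66
Children's picture book $7.01: books and periodicals → 9% + 3% transit = 12% → $0.84
AA batteries (8-pack) $13.21: everything else → 4.25% + 0.5% transit = 4.75% → $0.63
Travel guide $19.53: books and periodicals → 9% + 3% transit = 12% → $2.34
Granola (1 lb) $8.55: unprepared groceries → 0% + 0.75% transit = 0.75% → $0.06
Spiral notebook $3.79: everything else → 4.25% + 0.5% transit = 4.75% → $0.18
Camping tent (2-person) $277.54: sports equipment → 8.5% + 1.75% transit = 10.25% → $28.45
Greeting card $7.50: everything else → 4.25% + 0.5% transit = 4.75% → $0.36
Sleeping bag $117.57: sports equipment → 8.5% + 1.75% transit = 10.25% → $12.05
Laundry detergent $23.69: everything else → 4.25% + 0.5% transit = 4.75% → $1.13
Total tax = $1.66 + $0.84 + $0.63 + $2.34 + $0.06 + $0.18 + $28.45 + $0.36 + $12.05 + $1.13 = $47.70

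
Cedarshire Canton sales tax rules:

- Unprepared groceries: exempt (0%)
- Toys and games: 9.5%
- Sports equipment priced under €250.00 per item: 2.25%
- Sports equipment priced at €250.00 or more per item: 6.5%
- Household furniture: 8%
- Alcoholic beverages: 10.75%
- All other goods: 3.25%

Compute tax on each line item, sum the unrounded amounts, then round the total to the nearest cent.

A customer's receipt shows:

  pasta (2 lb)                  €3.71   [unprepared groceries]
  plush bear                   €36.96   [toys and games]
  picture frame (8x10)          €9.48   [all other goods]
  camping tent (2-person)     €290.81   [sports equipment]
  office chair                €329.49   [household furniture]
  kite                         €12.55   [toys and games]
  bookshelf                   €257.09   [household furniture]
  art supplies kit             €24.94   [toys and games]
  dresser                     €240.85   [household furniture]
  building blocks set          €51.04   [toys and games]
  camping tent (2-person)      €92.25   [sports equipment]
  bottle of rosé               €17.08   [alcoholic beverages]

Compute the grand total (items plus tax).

€1467.49

Pasta (2 lb) €3.71: unprepared groceries → 0% → €0.00
Plush bear €36.96: toys and games → 9.5% → €3.5112
Picture frame (8x10) €9.48: all other goods → 3.25% → €0.3081
Camping tent (2-person) €290.81: sports equipment, €250.00 or more → 6.5% → €18.90265
Office chair €329.49: household furniture → 8% → €26.3592
Kite €12.55: toys and games → 9.5% → €1.19225
Bookshelf €257.09: household furniture → 8% → €20.5672
Art supplies kit €24.94: toys and games → 9.5% → €2.3693
Dresser €240.85: household furniture → 8% → €19.268
Building blocks set €51.04: toys and games → 9.5% → €4.8488
Camping tent (2-person) €92.25: sports equipment, under €250.00 → 2.25% → €2.075625
Bottle of rosé €17.08: alcoholic beverages → 10.75% → €1.8361
Subtotal = €1366.25; unrounded tax = €101.238425 → €101.24; total due = €1467.49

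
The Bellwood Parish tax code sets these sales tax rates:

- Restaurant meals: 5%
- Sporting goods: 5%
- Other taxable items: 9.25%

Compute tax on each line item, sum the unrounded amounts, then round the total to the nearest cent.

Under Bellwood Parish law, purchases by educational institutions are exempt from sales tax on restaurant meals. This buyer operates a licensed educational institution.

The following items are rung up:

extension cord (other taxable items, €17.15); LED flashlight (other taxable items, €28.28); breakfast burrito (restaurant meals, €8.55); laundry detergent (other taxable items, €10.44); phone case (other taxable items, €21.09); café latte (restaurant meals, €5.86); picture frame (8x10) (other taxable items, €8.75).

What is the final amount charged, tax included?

€108.05

Extension cord €17.15: other taxable items → 9.25% → €1.586375
LED flashlight €28.28: other taxable items → 9.25% → €2.6159
Breakfast burrito €8.55: restaurant meals, buyer-exempt → 0% → €0.00
Laundry detergent €10.44: other taxable items → 9.25% → €0.9657
Phone case €21.09: other taxable items → 9.25% → €1.950825
Café latte €5.86: restaurant meals, buyer-exempt → 0% → €0.00
Picture frame (8x10) €8.75: other taxable items → 9.25% → €0.809375
Subtotal = €100.12; unrounded tax = €7.928175 → €7.93; total due = €108.05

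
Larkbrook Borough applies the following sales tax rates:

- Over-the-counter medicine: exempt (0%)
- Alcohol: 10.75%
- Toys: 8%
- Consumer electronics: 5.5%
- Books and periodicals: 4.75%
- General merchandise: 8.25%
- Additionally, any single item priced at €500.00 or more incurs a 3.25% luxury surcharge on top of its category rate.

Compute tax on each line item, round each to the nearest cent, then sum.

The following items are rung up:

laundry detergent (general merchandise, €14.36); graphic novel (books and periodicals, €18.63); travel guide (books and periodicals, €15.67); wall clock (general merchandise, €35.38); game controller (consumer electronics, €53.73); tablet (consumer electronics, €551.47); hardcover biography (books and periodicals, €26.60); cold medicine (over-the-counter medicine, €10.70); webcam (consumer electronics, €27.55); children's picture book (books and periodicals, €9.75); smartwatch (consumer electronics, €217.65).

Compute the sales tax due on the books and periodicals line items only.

Graphic novel €18.63: books and periodicals → 4.75% → €0.88
Travel guide €15.67: books and periodicals → 4.75% → €0.74
Hardcover biography €26.60: books and periodicals → 4.75% → €1.26
Children's picture book €9.75: books and periodicals → 4.75% → €0.46
Tax on books and periodicals = €0.88 + €0.74 + €1.26 + €0.46 = €3.34

€3.34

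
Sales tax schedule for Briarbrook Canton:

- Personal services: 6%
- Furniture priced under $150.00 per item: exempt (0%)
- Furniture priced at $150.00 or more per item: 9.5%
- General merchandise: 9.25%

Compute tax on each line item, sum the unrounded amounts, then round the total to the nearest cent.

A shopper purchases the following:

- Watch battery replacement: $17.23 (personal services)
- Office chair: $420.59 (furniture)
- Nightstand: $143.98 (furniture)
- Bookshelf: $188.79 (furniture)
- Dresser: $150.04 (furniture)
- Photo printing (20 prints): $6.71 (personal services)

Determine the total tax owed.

$73.58

Watch battery replacement $17.23: personal services → 6% → $1.0338
Office chair $420.59: furniture, $150.00 or more → 9.5% → $39.95605
Nightstand $143.98: furniture, under $150.00 → 0% → $0.00
Bookshelf $188.79: furniture, $150.00 or more → 9.5% → $17.93505
Dresser $150.04: furniture, $150.00 or more → 9.5% → $14.2538
Photo printing (20 prints) $6.71: personal services → 6% → $0.4026
Unrounded tax sum = $73.5813 → $73.58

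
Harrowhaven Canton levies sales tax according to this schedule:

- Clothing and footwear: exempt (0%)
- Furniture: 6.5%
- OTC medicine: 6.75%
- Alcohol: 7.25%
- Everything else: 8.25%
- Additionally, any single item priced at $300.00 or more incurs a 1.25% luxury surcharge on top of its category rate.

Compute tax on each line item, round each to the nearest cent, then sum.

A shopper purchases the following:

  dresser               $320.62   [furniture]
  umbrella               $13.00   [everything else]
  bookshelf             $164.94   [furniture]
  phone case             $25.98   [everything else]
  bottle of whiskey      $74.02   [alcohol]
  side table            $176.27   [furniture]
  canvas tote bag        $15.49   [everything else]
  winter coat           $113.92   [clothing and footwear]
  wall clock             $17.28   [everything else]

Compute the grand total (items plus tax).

$979.84

Dresser $320.62: furniture → 6.5% + 1.25% surcharge = 7.75% → $24.85
Umbrella $13.00: everything else → 8.25% → $1.07
Bookshelf $164.94: furniture → 6.5% → $10.72
Phone case $25.98: everything else → 8.25% → $2.14
Bottle of whiskey $74.02: alcohol → 7.25% → $5.37
Side table $176.27: furniture → 6.5% → $11.46
Canvas tote bag $15.49: everything else → 8.25% → $1.28
Winter coat $113.92: clothing and footwear → 0% → $0.00
Wall clock $17.28: everything else → 8.25% → $1.43
Subtotal = $921.52; tax = $58.32; total due = $979.84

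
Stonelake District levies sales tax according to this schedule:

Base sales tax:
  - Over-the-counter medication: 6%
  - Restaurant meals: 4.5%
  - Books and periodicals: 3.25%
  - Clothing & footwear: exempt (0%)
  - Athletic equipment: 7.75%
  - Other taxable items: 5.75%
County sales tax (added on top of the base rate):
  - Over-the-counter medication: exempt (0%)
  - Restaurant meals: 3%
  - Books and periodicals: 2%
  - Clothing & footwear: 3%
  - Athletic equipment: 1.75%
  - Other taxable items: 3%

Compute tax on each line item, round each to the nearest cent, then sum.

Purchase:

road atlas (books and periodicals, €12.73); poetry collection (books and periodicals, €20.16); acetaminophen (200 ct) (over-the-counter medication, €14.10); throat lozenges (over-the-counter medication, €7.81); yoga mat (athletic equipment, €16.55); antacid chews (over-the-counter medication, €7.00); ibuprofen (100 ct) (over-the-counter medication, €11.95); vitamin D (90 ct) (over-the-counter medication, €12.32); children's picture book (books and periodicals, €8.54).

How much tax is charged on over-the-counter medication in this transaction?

Acetaminophen (200 ct) €14.10: over-the-counter medication → 6% + 0% county = 6% → €0.85
Throat lozenges €7.81: over-the-counter medication → 6% + 0% county = 6% → €0.47
Antacid chews €7.00: over-the-counter medication → 6% + 0% county = 6% → €0.42
Ibuprofen (100 ct) €11.95: over-the-counter medication → 6% + 0% county = 6% → €0.72
Vitamin D (90 ct) €12.32: over-the-counter medication → 6% + 0% county = 6% → €0.74
Tax on over-the-counter medication = €0.85 + €0.47 + €0.42 + €0.72 + €0.74 = €3.20

€3.20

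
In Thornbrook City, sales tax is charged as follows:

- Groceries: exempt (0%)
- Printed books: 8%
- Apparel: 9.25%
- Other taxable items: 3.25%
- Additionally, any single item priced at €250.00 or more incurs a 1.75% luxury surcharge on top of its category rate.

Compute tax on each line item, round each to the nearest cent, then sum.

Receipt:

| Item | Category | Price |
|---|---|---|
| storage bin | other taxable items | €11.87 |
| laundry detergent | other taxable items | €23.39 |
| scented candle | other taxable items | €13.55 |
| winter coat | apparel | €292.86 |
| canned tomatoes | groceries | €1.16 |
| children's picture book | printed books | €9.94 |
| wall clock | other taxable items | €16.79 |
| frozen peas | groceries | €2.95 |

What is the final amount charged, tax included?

€407.66

Storage bin €11.87: other taxable items → 3.25% → €0.39
Laundry detergent €23.39: other taxable items → 3.25% → €0.76
Scented candle €13.55: other taxable items → 3.25% → €0.44
Winter coat €292.86: apparel → 9.25% + 1.75% surcharge = 11% → €32.21
Canned tomatoes €1.16: groceries → 0% → €0.00
Children's picture book €9.94: printed books → 8% → €0.80
Wall clock €16.79: other taxable items → 3.25% → €0.55
Frozen peas €2.95: groceries → 0% → €0.00
Subtotal = €372.51; tax = €35.15; total due = €407.66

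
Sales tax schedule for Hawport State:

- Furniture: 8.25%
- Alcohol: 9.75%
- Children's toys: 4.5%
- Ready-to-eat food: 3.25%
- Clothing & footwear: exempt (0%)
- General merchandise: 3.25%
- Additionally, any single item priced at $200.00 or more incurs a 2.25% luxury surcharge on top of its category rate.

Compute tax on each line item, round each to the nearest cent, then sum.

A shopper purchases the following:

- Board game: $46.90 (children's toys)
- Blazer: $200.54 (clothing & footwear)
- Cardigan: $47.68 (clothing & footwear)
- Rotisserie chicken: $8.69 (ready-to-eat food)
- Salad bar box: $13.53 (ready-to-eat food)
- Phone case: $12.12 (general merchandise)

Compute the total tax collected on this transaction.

Board game $46.90: children's toys → 4.5% → $2.11
Blazer $200.54: clothing & footwear → 0% + 2.25% surcharge = 2.25% → $4.51
Cardigan $47.68: clothing & footwear → 0% → $0.00
Rotisserie chicken $8.69: ready-to-eat food → 3.25% → $0.28
Salad bar box $13.53: ready-to-eat food → 3.25% → $0.44
Phone case $12.12: general merchandise → 3.25% → $0.39
Total tax = $2.11 + $4.51 + $0.28 + $0.44 + $0.39 = $7.73

$7.73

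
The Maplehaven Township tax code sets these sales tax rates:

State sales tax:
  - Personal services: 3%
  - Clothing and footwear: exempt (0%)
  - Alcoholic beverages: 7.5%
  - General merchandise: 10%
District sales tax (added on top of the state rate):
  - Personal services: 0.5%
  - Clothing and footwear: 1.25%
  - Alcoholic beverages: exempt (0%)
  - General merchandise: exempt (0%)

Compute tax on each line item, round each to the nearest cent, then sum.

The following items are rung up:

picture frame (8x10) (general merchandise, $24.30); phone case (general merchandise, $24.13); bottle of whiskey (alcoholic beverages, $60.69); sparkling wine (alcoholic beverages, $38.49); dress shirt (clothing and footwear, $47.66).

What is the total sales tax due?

$12.88

Picture frame (8x10) $24.30: general merchandise → 10% + 0% district = 10% → $2.43
Phone case $24.13: general merchandise → 10% + 0% district = 10% → $2.41
Bottle of whiskey $60.69: alcoholic beverages → 7.5% + 0% district = 7.5% → $4.55
Sparkling wine $38.49: alcoholic beverages → 7.5% + 0% district = 7.5% → $2.89
Dress shirt $47.66: clothing and footwear → 0% + 1.25% district = 1.25% → $0.60
Total tax = $2.43 + $2.41 + $4.55 + $2.89 + $0.60 = $12.88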